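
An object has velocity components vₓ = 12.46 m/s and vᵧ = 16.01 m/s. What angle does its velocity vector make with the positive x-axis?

θ = arctan(vᵧ/vₓ) = arctan(16.01/12.46) = 52.11°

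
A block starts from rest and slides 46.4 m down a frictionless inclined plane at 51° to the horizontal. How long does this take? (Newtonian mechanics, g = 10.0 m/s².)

a = g sin(θ) = 10.0 × sin(51°) = 7.7715 m/s²
t = √(2d/a) = √(2 × 46.4 / 7.7715) = 3.46 s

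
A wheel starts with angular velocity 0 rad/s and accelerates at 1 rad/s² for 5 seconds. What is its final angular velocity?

ω = ω₀ + αt = 0 + 1 × 5 = 5 rad/s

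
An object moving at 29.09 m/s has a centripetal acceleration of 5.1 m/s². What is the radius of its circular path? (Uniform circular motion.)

r = v²/a_c = 29.09²/5.1 = 165.93 m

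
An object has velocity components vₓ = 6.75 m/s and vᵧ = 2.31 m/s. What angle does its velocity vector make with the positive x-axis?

θ = arctan(vᵧ/vₓ) = arctan(2.31/6.75) = 18.89°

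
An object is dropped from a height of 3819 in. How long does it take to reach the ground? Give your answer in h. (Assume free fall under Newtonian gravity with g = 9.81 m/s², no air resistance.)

h = 3819 in × 0.0254 = 97.0026 m
t = √(2h/g) = √(2 × 97.0026 / 9.81) = 4.44705 s
t = 4.44705 s / 3600.0 = 0.001235 h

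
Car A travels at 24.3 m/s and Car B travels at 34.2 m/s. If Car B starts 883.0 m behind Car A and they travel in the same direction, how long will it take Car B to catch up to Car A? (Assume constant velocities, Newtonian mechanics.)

Relative speed: v_rel = 34.2 - 24.3 = 9.9 m/s
Time to catch: t = d₀/v_rel = 883.0/9.9 = 89.19 s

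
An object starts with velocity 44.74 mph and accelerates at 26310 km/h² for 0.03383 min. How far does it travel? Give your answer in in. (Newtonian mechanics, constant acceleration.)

v₀ = 44.74 mph × 0.44704 = 20.0006 m/s
a = 26310 km/h² × 7.716049382716049e-05 = 2.03009 m/s²
t = 0.03383 min × 60.0 = 2.0298 s
d = v₀ × t + ½ × a × t² = 20.0006 × 2.0298 + 0.5 × 2.03009 × 2.0298² = 44.7793 m
d = 44.7793 m / 0.0254 = 1763 in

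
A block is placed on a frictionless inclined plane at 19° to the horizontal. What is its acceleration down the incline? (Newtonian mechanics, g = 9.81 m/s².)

a = g sin(θ) = 9.81 × sin(19°) = 9.81 × 0.3256 = 3.19 m/s²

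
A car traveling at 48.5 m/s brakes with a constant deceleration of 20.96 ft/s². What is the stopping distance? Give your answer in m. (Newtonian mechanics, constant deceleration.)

a = 20.96 ft/s² × 0.3048 = 6.38861 m/s²
d = v₀² / (2a) = 48.5² / (2 × 6.38861) = 2352.25 / 12.7772 = 184.1 m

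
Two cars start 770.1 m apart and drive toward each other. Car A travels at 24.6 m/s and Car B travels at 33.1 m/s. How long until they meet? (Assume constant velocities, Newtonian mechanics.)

Combined speed: v_combined = 24.6 + 33.1 = 57.7 m/s
Time to meet: t = d/v_combined = 770.1/57.7 = 13.35 s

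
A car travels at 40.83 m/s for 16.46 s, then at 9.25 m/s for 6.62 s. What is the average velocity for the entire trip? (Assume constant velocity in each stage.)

d₁ = v₁t₁ = 40.83 × 16.46 = 672.0618 m
d₂ = v₂t₂ = 9.25 × 6.62 = 61.235 m
d_total = 733.2968 m, t_total = 23.08 s
v_avg = d_total/t_total = 733.2968/23.08 = 31.77 m/s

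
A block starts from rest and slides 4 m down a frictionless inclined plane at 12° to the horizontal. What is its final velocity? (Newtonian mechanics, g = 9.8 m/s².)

a = g sin(θ) = 9.8 × sin(12°) = 2.0375 m/s²
v = √(2ad) = √(2 × 2.0375 × 4) = 4.04 m/s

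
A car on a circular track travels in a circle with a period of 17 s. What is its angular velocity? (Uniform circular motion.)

ω = 2π/T = 2π/17 = 0.3696 rad/s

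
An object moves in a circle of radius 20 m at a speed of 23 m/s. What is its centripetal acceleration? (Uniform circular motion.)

a_c = v²/r = 23²/20 = 529/20 = 26.45 m/s²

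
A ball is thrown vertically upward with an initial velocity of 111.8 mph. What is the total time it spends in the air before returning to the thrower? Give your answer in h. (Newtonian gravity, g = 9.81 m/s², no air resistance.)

v₀ = 111.8 mph × 0.44704 = 49.9791 m/s
t_total = 2 × v₀ / g = 2 × 49.9791 / 9.81 = 10.1894 s
t_total = 10.1894 s / 3600.0 = 0.00283 h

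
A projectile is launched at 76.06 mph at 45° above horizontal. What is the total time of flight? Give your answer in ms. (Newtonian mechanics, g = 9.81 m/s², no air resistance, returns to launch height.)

v₀ = 76.06 mph × 0.44704 = 34.0019 m/s
T = 2 × v₀ × sin(θ) / g = 2 × 34.0019 × sin(45°) / 9.81 = 2 × 34.0019 × 0.707107 / 9.81 = 4.90173 s
T = 4.90173 s / 0.001 = 4902 ms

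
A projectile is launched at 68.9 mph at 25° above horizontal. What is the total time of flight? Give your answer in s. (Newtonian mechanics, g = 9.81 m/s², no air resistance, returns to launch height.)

v₀ = 68.9 mph × 0.44704 = 30.8011 m/s
T = 2 × v₀ × sin(θ) / g = 2 × 30.8011 × sin(25°) / 9.81 = 2 × 30.8011 × 0.422618 / 9.81 = 2.654 s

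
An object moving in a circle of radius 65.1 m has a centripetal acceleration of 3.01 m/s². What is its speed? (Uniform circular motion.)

v = √(a_c × r) = √(3.01 × 65.1) = 14.0 m/s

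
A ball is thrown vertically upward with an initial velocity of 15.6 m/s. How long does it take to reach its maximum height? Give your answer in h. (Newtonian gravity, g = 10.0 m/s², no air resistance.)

t_up = v₀ / g = 15.6 / 10.0 = 1.56 s
t_up = 1.56 s / 3600.0 = 0.0004333 h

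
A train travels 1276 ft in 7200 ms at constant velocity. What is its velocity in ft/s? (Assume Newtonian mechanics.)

d = 1276 ft × 0.3048 = 388.925 m
t = 7200 ms × 0.001 = 7.2 s
v = d / t = 388.925 / 7.2 = 54.0174 m/s
v = 54.0174 m/s / 0.3048 = 177.2 ft/s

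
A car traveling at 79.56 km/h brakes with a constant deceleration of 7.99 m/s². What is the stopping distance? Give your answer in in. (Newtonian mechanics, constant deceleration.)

v₀ = 79.56 km/h × 0.2777777777777778 = 22.1 m/s
d = v₀² / (2a) = 22.1² / (2 × 7.99) = 488.41 / 15.98 = 30.5638 m
d = 30.5638 m / 0.0254 = 1203 in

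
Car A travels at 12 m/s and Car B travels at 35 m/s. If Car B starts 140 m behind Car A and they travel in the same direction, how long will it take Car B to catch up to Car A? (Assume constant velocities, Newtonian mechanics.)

Relative speed: v_rel = 35 - 12 = 23 m/s
Time to catch: t = d₀/v_rel = 140/23 = 6.09 s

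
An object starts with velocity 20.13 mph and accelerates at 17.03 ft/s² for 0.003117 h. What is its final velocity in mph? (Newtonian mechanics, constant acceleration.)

v₀ = 20.13 mph × 0.44704 = 8.99892 m/s
a = 17.03 ft/s² × 0.3048 = 5.19074 m/s²
t = 0.003117 h × 3600.0 = 11.2212 s
v = v₀ + a × t = 8.99892 + 5.19074 × 11.2212 = 67.2453 m/s
v = 67.2453 m/s / 0.44704 = 150.4 mph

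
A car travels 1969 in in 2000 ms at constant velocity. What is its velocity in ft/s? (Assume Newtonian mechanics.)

d = 1969 in × 0.0254 = 50.0126 m
t = 2000 ms × 0.001 = 2.0 s
v = d / t = 50.0126 / 2.0 = 25.0063 m/s
v = 25.0063 m/s / 0.3048 = 82.04 ft/s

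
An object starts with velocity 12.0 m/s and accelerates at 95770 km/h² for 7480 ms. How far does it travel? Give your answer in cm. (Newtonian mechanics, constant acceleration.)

a = 95770 km/h² × 7.716049382716049e-05 = 7.38966 m/s²
t = 7480 ms × 0.001 = 7.48 s
d = v₀ × t + ½ × a × t² = 12.0 × 7.48 + 0.5 × 7.38966 × 7.48² = 296.487 m
d = 296.487 m / 0.01 = 29650 cm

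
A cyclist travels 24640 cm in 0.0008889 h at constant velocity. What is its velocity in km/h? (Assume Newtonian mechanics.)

d = 24640 cm × 0.01 = 246.4 m
t = 0.0008889 h × 3600.0 = 3.20004 s
v = d / t = 246.4 / 3.20004 = 76.999 m/s
v = 76.999 m/s / 0.2777777777777778 = 277.2 km/h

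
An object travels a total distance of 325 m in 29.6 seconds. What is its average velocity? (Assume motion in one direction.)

v_avg = Δd / Δt = 325 / 29.6 = 10.98 m/s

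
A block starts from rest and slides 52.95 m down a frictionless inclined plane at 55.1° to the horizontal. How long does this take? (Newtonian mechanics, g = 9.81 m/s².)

a = g sin(θ) = 9.81 × sin(55.1°) = 8.0457 m/s²
t = √(2d/a) = √(2 × 52.95 / 8.0457) = 3.63 s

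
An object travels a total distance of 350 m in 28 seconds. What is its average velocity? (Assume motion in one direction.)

v_avg = Δd / Δt = 350 / 28 = 12.5 m/s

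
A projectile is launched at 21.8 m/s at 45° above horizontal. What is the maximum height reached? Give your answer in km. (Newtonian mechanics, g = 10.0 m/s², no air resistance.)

H = v₀² × sin²(θ) / (2g) = 21.8² × sin(45°)² / (2 × 10.0) = 475.24 × 0.5 / 20.0 = 11.881 m
H = 11.881 m / 1000.0 = 0.01188 km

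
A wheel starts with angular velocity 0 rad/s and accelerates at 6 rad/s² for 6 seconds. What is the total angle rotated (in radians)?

θ = ω₀t + ½αt² = 0×6 + ½×6×6² = 108.0 rad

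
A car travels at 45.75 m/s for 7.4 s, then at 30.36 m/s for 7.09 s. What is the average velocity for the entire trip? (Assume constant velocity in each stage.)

d₁ = v₁t₁ = 45.75 × 7.4 = 338.55 m
d₂ = v₂t₂ = 30.36 × 7.09 = 215.2524 m
d_total = 553.8024 m, t_total = 14.49 s
v_avg = d_total/t_total = 553.8024/14.49 = 38.22 m/s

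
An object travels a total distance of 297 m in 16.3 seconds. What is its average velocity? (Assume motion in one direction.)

v_avg = Δd / Δt = 297 / 16.3 = 18.22 m/s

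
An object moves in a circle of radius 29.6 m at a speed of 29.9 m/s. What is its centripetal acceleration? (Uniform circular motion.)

a_c = v²/r = 29.9²/29.6 = 894.01/29.6 = 30.2 m/s²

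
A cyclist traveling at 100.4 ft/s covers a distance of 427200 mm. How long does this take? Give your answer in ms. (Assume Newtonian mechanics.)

d = 427200 mm × 0.001 = 427.2 m
v = 100.4 ft/s × 0.3048 = 30.6019 m/s
t = d / v = 427.2 / 30.6019 = 13.9599 s
t = 13.9599 s / 0.001 = 13960 ms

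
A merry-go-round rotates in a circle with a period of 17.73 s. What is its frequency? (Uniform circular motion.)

f = 1/T = 1/17.73 = 0.0564 Hz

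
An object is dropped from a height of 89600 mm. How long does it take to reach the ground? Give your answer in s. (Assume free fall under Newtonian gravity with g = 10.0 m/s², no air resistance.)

h = 89600 mm × 0.001 = 89.6 m
t = √(2h/g) = √(2 × 89.6 / 10.0) = 4.233 s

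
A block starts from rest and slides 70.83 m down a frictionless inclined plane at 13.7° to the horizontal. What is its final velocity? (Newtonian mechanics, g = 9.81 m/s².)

a = g sin(θ) = 9.81 × sin(13.7°) = 2.3234 m/s²
v = √(2ad) = √(2 × 2.3234 × 70.83) = 18.14 m/s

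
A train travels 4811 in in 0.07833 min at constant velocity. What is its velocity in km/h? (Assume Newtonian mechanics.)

d = 4811 in × 0.0254 = 122.199 m
t = 0.07833 min × 60.0 = 4.6998 s
v = d / t = 122.199 / 4.6998 = 26.0009 m/s
v = 26.0009 m/s / 0.2777777777777778 = 93.6 km/h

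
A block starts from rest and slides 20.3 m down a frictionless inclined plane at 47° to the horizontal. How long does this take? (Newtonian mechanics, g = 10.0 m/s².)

a = g sin(θ) = 10.0 × sin(47°) = 7.3135 m/s²
t = √(2d/a) = √(2 × 20.3 / 7.3135) = 2.36 s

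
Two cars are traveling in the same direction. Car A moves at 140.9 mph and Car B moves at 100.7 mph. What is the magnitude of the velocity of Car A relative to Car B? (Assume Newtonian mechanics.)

v_rel = |v_A - v_B| = |140.9 - 100.7| = 40.2 mph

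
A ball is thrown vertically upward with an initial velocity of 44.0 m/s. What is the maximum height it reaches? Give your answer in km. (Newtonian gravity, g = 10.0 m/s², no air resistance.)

h_max = v₀² / (2g) = 44.0² / (2 × 10.0) = 1936.0 / 20.0 = 96.8 m
h_max = 96.8 m / 1000.0 = 0.0968 km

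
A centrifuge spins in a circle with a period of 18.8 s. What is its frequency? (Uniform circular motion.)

f = 1/T = 1/18.8 = 0.0532 Hz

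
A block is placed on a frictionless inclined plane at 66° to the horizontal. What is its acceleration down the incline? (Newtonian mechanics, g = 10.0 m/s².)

a = g sin(θ) = 10.0 × sin(66°) = 10.0 × 0.91355 = 9.14 m/s²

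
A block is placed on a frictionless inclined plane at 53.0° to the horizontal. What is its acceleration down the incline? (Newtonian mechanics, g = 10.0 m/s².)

a = g sin(θ) = 10.0 × sin(53.0°) = 10.0 × 0.7986 = 7.99 m/s²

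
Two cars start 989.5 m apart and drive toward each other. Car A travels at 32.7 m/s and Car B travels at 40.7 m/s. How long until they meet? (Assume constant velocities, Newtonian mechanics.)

Combined speed: v_combined = 32.7 + 40.7 = 73.4 m/s
Time to meet: t = d/v_combined = 989.5/73.4 = 13.48 s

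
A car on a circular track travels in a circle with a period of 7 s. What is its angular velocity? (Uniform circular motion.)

ω = 2π/T = 2π/7 = 0.8976 rad/s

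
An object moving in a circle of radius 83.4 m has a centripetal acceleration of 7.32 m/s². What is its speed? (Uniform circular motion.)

v = √(a_c × r) = √(7.32 × 83.4) = 24.71 m/s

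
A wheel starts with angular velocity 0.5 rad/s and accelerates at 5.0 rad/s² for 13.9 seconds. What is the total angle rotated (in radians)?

θ = ω₀t + ½αt² = 0.5×13.9 + ½×5.0×13.9² = 489.98 rad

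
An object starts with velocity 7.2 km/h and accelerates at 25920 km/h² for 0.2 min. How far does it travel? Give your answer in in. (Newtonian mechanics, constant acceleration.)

v₀ = 7.2 km/h × 0.2777777777777778 = 2.0 m/s
a = 25920 km/h² × 7.716049382716049e-05 = 2.0 m/s²
t = 0.2 min × 60.0 = 12.0 s
d = v₀ × t + ½ × a × t² = 2.0 × 12.0 + 0.5 × 2.0 × 12.0² = 168.0 m
d = 168.0 m / 0.0254 = 6614 in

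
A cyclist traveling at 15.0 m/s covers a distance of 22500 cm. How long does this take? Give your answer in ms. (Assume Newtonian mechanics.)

d = 22500 cm × 0.01 = 225.0 m
t = d / v = 225.0 / 15.0 = 15.0 s
t = 15.0 s / 0.001 = 15000 ms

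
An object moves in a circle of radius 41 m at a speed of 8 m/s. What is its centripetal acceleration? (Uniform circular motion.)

a_c = v²/r = 8²/41 = 64/41 = 1.56 m/s²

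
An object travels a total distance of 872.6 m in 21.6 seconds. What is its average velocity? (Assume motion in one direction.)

v_avg = Δd / Δt = 872.6 / 21.6 = 40.4 m/s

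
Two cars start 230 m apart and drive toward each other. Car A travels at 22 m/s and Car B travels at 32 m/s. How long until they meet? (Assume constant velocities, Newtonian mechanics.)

Combined speed: v_combined = 22 + 32 = 54 m/s
Time to meet: t = d/v_combined = 230/54 = 4.26 s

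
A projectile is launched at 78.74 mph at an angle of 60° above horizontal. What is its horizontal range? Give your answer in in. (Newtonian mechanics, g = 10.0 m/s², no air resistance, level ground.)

v₀ = 78.74 mph × 0.44704 = 35.1999 m/s
R = v₀² × sin(2θ) / g = 35.1999² × sin(2 × 60°) / 10.0 = 1239.03 × 0.866025 / 10.0 = 107.303 m
R = 107.303 m / 0.0254 = 4225 in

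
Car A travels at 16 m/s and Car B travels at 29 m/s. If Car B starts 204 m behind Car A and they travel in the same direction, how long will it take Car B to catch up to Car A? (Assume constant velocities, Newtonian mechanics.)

Relative speed: v_rel = 29 - 16 = 13 m/s
Time to catch: t = d₀/v_rel = 204/13 = 15.69 s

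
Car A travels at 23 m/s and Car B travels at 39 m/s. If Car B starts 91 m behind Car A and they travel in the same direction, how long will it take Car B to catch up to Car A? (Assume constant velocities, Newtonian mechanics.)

Relative speed: v_rel = 39 - 23 = 16 m/s
Time to catch: t = d₀/v_rel = 91/16 = 5.69 s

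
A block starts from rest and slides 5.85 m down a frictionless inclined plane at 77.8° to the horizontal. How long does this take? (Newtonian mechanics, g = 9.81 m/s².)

a = g sin(θ) = 9.81 × sin(77.8°) = 9.5884 m/s²
t = √(2d/a) = √(2 × 5.85 / 9.5884) = 1.1 s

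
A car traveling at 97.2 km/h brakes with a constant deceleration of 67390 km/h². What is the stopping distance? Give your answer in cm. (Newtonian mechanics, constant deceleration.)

v₀ = 97.2 km/h × 0.2777777777777778 = 27.0 m/s
a = 67390 km/h² × 7.716049382716049e-05 = 5.19985 m/s²
d = v₀² / (2a) = 27.0² / (2 × 5.19985) = 729.0 / 10.3997 = 70.0982 m
d = 70.0982 m / 0.01 = 7010 cm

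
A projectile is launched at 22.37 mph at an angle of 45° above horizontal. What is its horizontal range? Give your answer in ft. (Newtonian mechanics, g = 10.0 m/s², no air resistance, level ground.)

v₀ = 22.37 mph × 0.44704 = 10.0003 m/s
R = v₀² × sin(2θ) / g = 10.0003² × sin(2 × 45°) / 10.0 = 100.006 × 1.0 / 10.0 = 10.0006 m
R = 10.0006 m / 0.3048 = 32.81 ft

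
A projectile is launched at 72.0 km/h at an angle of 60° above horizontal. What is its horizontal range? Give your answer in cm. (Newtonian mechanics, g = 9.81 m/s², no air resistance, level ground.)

v₀ = 72.0 km/h × 0.2777777777777778 = 20.0 m/s
R = v₀² × sin(2θ) / g = 20.0² × sin(2 × 60°) / 9.81 = 400.0 × 0.866025 / 9.81 = 35.3119 m
R = 35.3119 m / 0.01 = 3531 cm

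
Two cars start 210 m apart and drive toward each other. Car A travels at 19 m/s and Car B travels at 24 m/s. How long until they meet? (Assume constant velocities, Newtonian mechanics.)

Combined speed: v_combined = 19 + 24 = 43 m/s
Time to meet: t = d/v_combined = 210/43 = 4.88 s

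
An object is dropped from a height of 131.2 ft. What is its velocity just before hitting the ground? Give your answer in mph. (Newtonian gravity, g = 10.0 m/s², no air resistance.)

h = 131.2 ft × 0.3048 = 39.9898 m
v = √(2gh) = √(2 × 10.0 × 39.9898) = 28.2807 m/s
v = 28.2807 m/s / 0.44704 = 63.26 mph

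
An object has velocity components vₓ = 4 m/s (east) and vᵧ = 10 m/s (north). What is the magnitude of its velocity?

|v| = √(vₓ² + vᵧ²) = √(4² + 10²) = √(116) = 10.77 m/s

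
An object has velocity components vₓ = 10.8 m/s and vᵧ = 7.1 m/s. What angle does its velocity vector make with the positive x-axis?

θ = arctan(vᵧ/vₓ) = arctan(7.1/10.8) = 33.32°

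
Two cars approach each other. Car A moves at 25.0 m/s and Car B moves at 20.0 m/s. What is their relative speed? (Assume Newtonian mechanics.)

v_rel = v_A + v_B = 25.0 + 20.0 = 45.0 m/s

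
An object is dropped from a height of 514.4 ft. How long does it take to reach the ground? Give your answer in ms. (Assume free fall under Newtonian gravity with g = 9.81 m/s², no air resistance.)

h = 514.4 ft × 0.3048 = 156.789 m
t = √(2h/g) = √(2 × 156.789 / 9.81) = 5.65377 s
t = 5.65377 s / 0.001 = 5654 ms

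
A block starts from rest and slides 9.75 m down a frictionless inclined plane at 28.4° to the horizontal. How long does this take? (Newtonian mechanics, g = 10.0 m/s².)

a = g sin(θ) = 10.0 × sin(28.4°) = 4.7562 m/s²
t = √(2d/a) = √(2 × 9.75 / 4.7562) = 2.02 s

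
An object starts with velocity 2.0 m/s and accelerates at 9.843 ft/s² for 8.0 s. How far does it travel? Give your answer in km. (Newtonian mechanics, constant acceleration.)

a = 9.843 ft/s² × 0.3048 = 3.00015 m/s²
d = v₀ × t + ½ × a × t² = 2.0 × 8.0 + 0.5 × 3.00015 × 8.0² = 112.005 m
d = 112.005 m / 1000.0 = 0.112 km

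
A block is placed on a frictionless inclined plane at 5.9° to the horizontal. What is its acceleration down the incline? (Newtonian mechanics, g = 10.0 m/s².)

a = g sin(θ) = 10.0 × sin(5.9°) = 10.0 × 0.1028 = 1.03 m/s²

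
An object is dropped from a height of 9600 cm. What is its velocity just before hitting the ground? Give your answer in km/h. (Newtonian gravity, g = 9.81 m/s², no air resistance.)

h = 9600 cm × 0.01 = 96.0 m
v = √(2gh) = √(2 × 9.81 × 96.0) = 43.3995 m/s
v = 43.3995 m/s / 0.2777777777777778 = 156.2 km/h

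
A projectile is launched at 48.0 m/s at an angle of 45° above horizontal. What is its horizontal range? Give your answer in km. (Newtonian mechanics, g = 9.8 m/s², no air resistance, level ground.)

R = v₀² × sin(2θ) / g = 48.0² × sin(2 × 45°) / 9.8 = 2304.0 × 1.0 / 9.8 = 235.102 m
R = 235.102 m / 1000.0 = 0.2351 km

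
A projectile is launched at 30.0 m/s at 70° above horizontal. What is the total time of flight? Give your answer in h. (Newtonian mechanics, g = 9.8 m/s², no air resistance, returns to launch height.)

T = 2 × v₀ × sin(θ) / g = 2 × 30.0 × sin(70°) / 9.8 = 2 × 30.0 × 0.939693 / 9.8 = 5.75322 s
T = 5.75322 s / 3600.0 = 0.001598 h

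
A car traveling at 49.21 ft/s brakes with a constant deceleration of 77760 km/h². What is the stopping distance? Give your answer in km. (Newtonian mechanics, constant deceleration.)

v₀ = 49.21 ft/s × 0.3048 = 14.9992 m/s
a = 77760 km/h² × 7.716049382716049e-05 = 6.0 m/s²
d = v₀² / (2a) = 14.9992² / (2 × 6.0) = 224.976 / 12.0 = 18.748 m
d = 18.748 m / 1000.0 = 0.01875 km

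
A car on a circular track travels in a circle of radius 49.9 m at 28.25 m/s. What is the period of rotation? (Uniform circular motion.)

T = 2πr/v = 2π×49.9/28.25 = 11.1 s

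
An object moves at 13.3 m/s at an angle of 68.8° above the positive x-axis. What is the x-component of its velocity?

vₓ = v cos(θ) = 13.3 × cos(68.8°) = 4.81 m/s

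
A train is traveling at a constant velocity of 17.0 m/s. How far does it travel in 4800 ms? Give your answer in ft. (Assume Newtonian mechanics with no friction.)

t = 4800 ms × 0.001 = 4.8 s
d = v × t = 17.0 × 4.8 = 81.6 m
d = 81.6 m / 0.3048 = 267.7 ft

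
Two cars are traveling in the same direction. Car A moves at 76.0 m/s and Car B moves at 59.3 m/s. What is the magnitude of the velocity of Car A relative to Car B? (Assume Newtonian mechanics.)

v_rel = |v_A - v_B| = |76.0 - 59.3| = 16.7 m/s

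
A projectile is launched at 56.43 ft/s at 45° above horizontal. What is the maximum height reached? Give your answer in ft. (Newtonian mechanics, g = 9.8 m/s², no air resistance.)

v₀ = 56.43 ft/s × 0.3048 = 17.1999 m/s
H = v₀² × sin²(θ) / (2g) = 17.1999² × sin(45°)² / (2 × 9.8) = 295.837 × 0.5 / 19.6 = 7.54686 m
H = 7.54686 m / 0.3048 = 24.76 ft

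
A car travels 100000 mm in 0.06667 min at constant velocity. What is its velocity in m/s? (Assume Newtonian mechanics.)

d = 100000 mm × 0.001 = 100.0 m
t = 0.06667 min × 60.0 = 4.0002 s
v = d / t = 100.0 / 4.0002 = 25.0 m/s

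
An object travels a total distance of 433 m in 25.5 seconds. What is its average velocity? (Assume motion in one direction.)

v_avg = Δd / Δt = 433 / 25.5 = 16.98 m/s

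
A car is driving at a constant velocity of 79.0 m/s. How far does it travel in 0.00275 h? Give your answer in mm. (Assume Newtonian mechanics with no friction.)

t = 0.00275 h × 3600.0 = 9.9 s
d = v × t = 79.0 × 9.9 = 782.1 m
d = 782.1 m / 0.001 = 782100 mm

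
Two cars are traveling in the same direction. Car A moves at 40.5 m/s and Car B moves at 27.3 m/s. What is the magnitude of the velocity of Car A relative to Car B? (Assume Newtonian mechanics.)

v_rel = |v_A - v_B| = |40.5 - 27.3| = 13.2 m/s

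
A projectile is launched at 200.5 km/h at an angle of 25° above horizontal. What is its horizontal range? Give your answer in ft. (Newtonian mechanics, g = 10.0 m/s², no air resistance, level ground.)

v₀ = 200.5 km/h × 0.2777777777777778 = 55.6944 m/s
R = v₀² × sin(2θ) / g = 55.6944² × sin(2 × 25°) / 10.0 = 3101.87 × 0.766044 / 10.0 = 237.617 m
R = 237.617 m / 0.3048 = 779.6 ft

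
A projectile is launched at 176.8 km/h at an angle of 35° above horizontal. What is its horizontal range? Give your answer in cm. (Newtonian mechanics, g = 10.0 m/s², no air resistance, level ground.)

v₀ = 176.8 km/h × 0.2777777777777778 = 49.1111 m/s
R = v₀² × sin(2θ) / g = 49.1111² × sin(2 × 35°) / 10.0 = 2411.9 × 0.939693 / 10.0 = 226.645 m
R = 226.645 m / 0.01 = 22660 cm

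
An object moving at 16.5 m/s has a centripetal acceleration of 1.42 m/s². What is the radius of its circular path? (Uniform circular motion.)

r = v²/a_c = 16.5²/1.42 = 191.73 m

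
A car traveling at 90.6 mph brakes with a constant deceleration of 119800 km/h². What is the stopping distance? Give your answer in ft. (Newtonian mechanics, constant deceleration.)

v₀ = 90.6 mph × 0.44704 = 40.5018 m/s
a = 119800 km/h² × 7.716049382716049e-05 = 9.24383 m/s²
d = v₀² / (2a) = 40.5018² / (2 × 9.24383) = 1640.4 / 18.4877 = 88.7293 m
d = 88.7293 m / 0.3048 = 291.1 ft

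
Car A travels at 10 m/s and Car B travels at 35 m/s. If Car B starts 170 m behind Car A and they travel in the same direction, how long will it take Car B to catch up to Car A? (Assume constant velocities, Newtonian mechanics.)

Relative speed: v_rel = 35 - 10 = 25 m/s
Time to catch: t = d₀/v_rel = 170/25 = 6.8 s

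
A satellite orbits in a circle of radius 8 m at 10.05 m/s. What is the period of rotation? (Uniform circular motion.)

T = 2πr/v = 2π×8/10.05 = 5.0 s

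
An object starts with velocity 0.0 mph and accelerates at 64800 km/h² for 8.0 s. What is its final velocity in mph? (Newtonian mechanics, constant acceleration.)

v₀ = 0.0 mph × 0.44704 = 0.0 m/s
a = 64800 km/h² × 7.716049382716049e-05 = 5.0 m/s²
v = v₀ + a × t = 0.0 + 5.0 × 8.0 = 40.0 m/s
v = 40.0 m/s / 0.44704 = 89.48 mph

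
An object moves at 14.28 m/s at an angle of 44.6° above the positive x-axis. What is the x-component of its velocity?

vₓ = v cos(θ) = 14.28 × cos(44.6°) = 10.17 m/s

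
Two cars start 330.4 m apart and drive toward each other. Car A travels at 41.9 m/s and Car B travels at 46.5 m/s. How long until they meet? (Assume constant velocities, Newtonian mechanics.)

Combined speed: v_combined = 41.9 + 46.5 = 88.4 m/s
Time to meet: t = d/v_combined = 330.4/88.4 = 3.74 s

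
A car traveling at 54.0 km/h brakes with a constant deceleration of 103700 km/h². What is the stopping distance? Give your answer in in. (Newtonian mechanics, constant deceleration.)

v₀ = 54.0 km/h × 0.2777777777777778 = 15.0 m/s
a = 103700 km/h² × 7.716049382716049e-05 = 8.00154 m/s²
d = v₀² / (2a) = 15.0² / (2 × 8.00154) = 225.0 / 16.0031 = 14.0598 m
d = 14.0598 m / 0.0254 = 553.5 in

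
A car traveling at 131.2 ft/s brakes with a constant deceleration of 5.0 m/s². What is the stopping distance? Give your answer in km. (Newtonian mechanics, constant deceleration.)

v₀ = 131.2 ft/s × 0.3048 = 39.9898 m/s
d = v₀² / (2a) = 39.9898² / (2 × 5.0) = 1599.18 / 10.0 = 159.918 m
d = 159.918 m / 1000.0 = 0.1599 km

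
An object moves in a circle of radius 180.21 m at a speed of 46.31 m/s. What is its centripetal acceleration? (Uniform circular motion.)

a_c = v²/r = 46.31²/180.21 = 2144.6161/180.21 = 11.9 m/s²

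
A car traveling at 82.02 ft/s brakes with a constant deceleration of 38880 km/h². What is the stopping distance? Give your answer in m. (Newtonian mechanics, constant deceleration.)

v₀ = 82.02 ft/s × 0.3048 = 24.9997 m/s
a = 38880 km/h² × 7.716049382716049e-05 = 3.0 m/s²
d = v₀² / (2a) = 24.9997² / (2 × 3.0) = 624.985 / 6.0 = 104.2 m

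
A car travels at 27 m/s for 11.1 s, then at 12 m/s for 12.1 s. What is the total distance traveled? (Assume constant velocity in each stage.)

d₁ = v₁t₁ = 27 × 11.1 = 299.7 m
d₂ = v₂t₂ = 12 × 12.1 = 145.2 m
d_total = 299.7 + 145.2 = 444.9 m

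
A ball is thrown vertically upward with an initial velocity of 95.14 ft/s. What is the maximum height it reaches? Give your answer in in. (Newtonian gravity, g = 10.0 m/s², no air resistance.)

v₀ = 95.14 ft/s × 0.3048 = 28.9987 m/s
h_max = v₀² / (2g) = 28.9987² / (2 × 10.0) = 840.925 / 20.0 = 42.0463 m
h_max = 42.0463 m / 0.0254 = 1655 in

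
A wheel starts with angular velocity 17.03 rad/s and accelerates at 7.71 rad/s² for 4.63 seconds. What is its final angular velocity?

ω = ω₀ + αt = 17.03 + 7.71 × 4.63 = 52.73 rad/s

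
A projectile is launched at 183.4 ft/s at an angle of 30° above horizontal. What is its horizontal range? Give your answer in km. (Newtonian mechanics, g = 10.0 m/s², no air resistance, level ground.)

v₀ = 183.4 ft/s × 0.3048 = 55.9003 m/s
R = v₀² × sin(2θ) / g = 55.9003² × sin(2 × 30°) / 10.0 = 3124.84 × 0.866025 / 10.0 = 270.619 m
R = 270.619 m / 1000.0 = 0.2706 km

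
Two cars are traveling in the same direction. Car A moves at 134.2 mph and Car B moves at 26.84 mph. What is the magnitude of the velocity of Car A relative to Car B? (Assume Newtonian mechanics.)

v_rel = |v_A - v_B| = |134.2 - 26.84| = 107.36 mph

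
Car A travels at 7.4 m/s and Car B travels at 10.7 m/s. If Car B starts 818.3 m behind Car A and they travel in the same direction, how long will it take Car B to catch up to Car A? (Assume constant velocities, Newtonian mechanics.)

Relative speed: v_rel = 10.7 - 7.4 = 3.3 m/s
Time to catch: t = d₀/v_rel = 818.3/3.3 = 247.97 s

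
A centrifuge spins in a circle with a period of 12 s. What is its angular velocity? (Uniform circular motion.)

ω = 2π/T = 2π/12 = 0.5236 rad/s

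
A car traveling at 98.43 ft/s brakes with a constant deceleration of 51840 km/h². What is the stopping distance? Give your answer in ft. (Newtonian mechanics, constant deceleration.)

v₀ = 98.43 ft/s × 0.3048 = 30.0015 m/s
a = 51840 km/h² × 7.716049382716049e-05 = 4.0 m/s²
d = v₀² / (2a) = 30.0015² / (2 × 4.0) = 900.09 / 8.0 = 112.511 m
d = 112.511 m / 0.3048 = 369.1 ft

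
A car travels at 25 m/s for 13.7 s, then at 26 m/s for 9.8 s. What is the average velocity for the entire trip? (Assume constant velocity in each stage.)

d₁ = v₁t₁ = 25 × 13.7 = 342.5 m
d₂ = v₂t₂ = 26 × 9.8 = 254.8 m
d_total = 597.3 m, t_total = 23.5 s
v_avg = d_total/t_total = 597.3/23.5 = 25.42 m/s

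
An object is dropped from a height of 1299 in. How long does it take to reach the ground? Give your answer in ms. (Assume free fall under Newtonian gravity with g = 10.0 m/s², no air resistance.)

h = 1299 in × 0.0254 = 32.9946 m
t = √(2h/g) = √(2 × 32.9946 / 10.0) = 2.56884 s
t = 2.56884 s / 0.001 = 2569 ms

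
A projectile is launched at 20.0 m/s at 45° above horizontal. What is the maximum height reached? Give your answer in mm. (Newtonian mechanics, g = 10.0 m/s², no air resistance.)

H = v₀² × sin²(θ) / (2g) = 20.0² × sin(45°)² / (2 × 10.0) = 400.0 × 0.5 / 20.0 = 10.0 m
H = 10.0 m / 0.001 = 10000 mm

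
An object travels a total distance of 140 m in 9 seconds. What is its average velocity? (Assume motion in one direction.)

v_avg = Δd / Δt = 140 / 9 = 15.56 m/s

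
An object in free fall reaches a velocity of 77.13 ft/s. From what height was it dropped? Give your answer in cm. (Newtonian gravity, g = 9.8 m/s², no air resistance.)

v = 77.13 ft/s × 0.3048 = 23.5092 m/s
h = v² / (2g) = 23.5092² / (2 × 9.8) = 28.1981 m
h = 28.1981 m / 0.01 = 2820 cm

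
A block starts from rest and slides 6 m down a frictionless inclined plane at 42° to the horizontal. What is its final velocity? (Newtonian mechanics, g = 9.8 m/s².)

a = g sin(θ) = 9.8 × sin(42°) = 6.5575 m/s²
v = √(2ad) = √(2 × 6.5575 × 6) = 8.87 m/s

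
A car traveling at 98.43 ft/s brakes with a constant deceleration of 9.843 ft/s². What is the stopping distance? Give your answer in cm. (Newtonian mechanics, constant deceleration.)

v₀ = 98.43 ft/s × 0.3048 = 30.0015 m/s
a = 9.843 ft/s² × 0.3048 = 3.00015 m/s²
d = v₀² / (2a) = 30.0015² / (2 × 3.00015) = 900.09 / 6.0003 = 150.007 m
d = 150.007 m / 0.01 = 15000 cm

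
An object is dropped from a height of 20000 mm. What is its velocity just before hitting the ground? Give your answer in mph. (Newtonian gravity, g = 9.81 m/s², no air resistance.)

h = 20000 mm × 0.001 = 20.0 m
v = √(2gh) = √(2 × 9.81 × 20.0) = 19.8091 m/s
v = 19.8091 m/s / 0.44704 = 44.31 mph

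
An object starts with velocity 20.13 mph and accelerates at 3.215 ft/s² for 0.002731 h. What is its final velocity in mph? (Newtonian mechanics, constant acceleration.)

v₀ = 20.13 mph × 0.44704 = 8.99892 m/s
a = 3.215 ft/s² × 0.3048 = 0.979932 m/s²
t = 0.002731 h × 3600.0 = 9.8316 s
v = v₀ + a × t = 8.99892 + 0.979932 × 9.8316 = 18.6332 m/s
v = 18.6332 m/s / 0.44704 = 41.68 mph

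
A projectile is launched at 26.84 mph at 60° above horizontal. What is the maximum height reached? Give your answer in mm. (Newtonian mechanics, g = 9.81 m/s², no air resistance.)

v₀ = 26.84 mph × 0.44704 = 11.9986 m/s
H = v₀² × sin²(θ) / (2g) = 11.9986² × sin(60°)² / (2 × 9.81) = 143.966 × 0.75 / 19.62 = 5.50329 m
H = 5.50329 m / 0.001 = 5503 mm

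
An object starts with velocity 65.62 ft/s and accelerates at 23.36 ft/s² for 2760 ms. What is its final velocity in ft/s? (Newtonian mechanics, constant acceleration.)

v₀ = 65.62 ft/s × 0.3048 = 20.001 m/s
a = 23.36 ft/s² × 0.3048 = 7.12013 m/s²
t = 2760 ms × 0.001 = 2.76 s
v = v₀ + a × t = 20.001 + 7.12013 × 2.76 = 39.6526 m/s
v = 39.6526 m/s / 0.3048 = 130.1 ft/s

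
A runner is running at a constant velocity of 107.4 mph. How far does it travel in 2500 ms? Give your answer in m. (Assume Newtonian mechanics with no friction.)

v = 107.4 mph × 0.44704 = 48.0121 m/s
t = 2500 ms × 0.001 = 2.5 s
d = v × t = 48.0121 × 2.5 = 120.0 m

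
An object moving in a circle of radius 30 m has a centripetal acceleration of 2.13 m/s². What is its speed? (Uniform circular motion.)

v = √(a_c × r) = √(2.13 × 30) = 7.99 m/s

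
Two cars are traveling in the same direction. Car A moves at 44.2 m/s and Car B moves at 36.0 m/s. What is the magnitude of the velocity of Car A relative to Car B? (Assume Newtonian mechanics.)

v_rel = |v_A - v_B| = |44.2 - 36.0| = 8.2 m/s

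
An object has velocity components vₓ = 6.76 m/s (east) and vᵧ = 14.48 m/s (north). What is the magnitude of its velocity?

|v| = √(vₓ² + vᵧ²) = √(6.76² + 14.48²) = √(255.368) = 15.98 m/s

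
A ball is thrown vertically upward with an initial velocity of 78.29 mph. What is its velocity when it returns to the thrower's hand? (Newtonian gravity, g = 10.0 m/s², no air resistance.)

By conservation of energy (no air resistance), the ball returns to the throw height with the same speed as launch, but directed downward.
|v_ground| = v₀ = 78.29 mph
v_ground = 78.29 mph (downward)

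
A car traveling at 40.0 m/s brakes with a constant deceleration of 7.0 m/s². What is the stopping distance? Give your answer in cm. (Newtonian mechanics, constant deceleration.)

d = v₀² / (2a) = 40.0² / (2 × 7.0) = 1600.0 / 14.0 = 114.286 m
d = 114.286 m / 0.01 = 11430 cm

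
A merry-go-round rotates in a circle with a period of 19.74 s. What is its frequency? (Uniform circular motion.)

f = 1/T = 1/19.74 = 0.0507 Hz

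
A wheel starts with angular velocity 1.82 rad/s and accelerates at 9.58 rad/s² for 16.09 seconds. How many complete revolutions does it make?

θ = ω₀t + ½αt² = 1.82×16.09 + ½×9.58×16.09² = 1269.357799 rad
Total revolutions = θ/(2π) = 1269.357799/(2π) = 202.02
Complete revolutions = ⌊202.02⌋ = 202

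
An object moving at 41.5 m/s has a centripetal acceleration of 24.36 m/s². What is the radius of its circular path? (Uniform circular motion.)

r = v²/a_c = 41.5²/24.36 = 70.7 m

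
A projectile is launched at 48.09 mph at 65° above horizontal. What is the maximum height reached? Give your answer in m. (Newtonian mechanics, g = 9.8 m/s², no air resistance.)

v₀ = 48.09 mph × 0.44704 = 21.4982 m/s
H = v₀² × sin²(θ) / (2g) = 21.4982² × sin(65°)² / (2 × 9.8) = 462.173 × 0.821394 / 19.6 = 19.37 m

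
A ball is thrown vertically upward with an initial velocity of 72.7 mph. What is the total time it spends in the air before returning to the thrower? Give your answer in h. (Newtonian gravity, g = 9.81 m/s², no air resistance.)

v₀ = 72.7 mph × 0.44704 = 32.4998 m/s
t_total = 2 × v₀ / g = 2 × 32.4998 / 9.81 = 6.62585 s
t_total = 6.62585 s / 3600.0 = 0.001841 h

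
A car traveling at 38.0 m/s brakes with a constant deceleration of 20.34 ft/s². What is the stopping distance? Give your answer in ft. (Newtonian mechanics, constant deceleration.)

a = 20.34 ft/s² × 0.3048 = 6.19963 m/s²
d = v₀² / (2a) = 38.0² / (2 × 6.19963) = 1444.0 / 12.3993 = 116.458 m
d = 116.458 m / 0.3048 = 382.1 ft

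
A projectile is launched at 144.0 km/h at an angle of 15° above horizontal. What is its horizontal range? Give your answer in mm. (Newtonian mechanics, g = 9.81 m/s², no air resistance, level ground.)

v₀ = 144.0 km/h × 0.2777777777777778 = 40.0 m/s
R = v₀² × sin(2θ) / g = 40.0² × sin(2 × 15°) / 9.81 = 1600.0 × 0.5 / 9.81 = 81.5494 m
R = 81.5494 m / 0.001 = 81550 mm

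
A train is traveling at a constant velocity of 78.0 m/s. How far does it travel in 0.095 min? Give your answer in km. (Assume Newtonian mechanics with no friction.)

t = 0.095 min × 60.0 = 5.7 s
d = v × t = 78.0 × 5.7 = 444.6 m
d = 444.6 m / 1000.0 = 0.4446 km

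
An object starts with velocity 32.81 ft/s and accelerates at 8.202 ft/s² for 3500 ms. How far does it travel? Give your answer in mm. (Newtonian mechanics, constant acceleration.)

v₀ = 32.81 ft/s × 0.3048 = 10.0005 m/s
a = 8.202 ft/s² × 0.3048 = 2.49997 m/s²
t = 3500 ms × 0.001 = 3.5 s
d = v₀ × t + ½ × a × t² = 10.0005 × 3.5 + 0.5 × 2.49997 × 3.5² = 50.3141 m
d = 50.3141 m / 0.001 = 50310 mm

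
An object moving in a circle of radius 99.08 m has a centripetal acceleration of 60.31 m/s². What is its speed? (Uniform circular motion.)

v = √(a_c × r) = √(60.31 × 99.08) = 77.3 m/s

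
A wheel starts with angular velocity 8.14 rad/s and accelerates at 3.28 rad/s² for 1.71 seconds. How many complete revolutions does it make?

θ = ω₀t + ½αt² = 8.14×1.71 + ½×3.28×1.71² = 18.714924 rad
Total revolutions = θ/(2π) = 18.714924/(2π) = 2.98
Complete revolutions = ⌊2.98⌋ = 2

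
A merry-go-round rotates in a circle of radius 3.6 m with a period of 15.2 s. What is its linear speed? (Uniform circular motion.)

v = 2πr/T = 2π×3.6/15.2 = 1.49 m/s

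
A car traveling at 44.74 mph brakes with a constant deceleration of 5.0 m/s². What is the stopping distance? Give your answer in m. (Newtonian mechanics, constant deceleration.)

v₀ = 44.74 mph × 0.44704 = 20.0006 m/s
d = v₀² / (2a) = 20.0006² / (2 × 5.0) = 400.024 / 10.0 = 40.0 m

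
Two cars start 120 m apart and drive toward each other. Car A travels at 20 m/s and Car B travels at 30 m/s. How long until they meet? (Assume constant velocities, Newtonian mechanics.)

Combined speed: v_combined = 20 + 30 = 50 m/s
Time to meet: t = d/v_combined = 120/50 = 2.4 s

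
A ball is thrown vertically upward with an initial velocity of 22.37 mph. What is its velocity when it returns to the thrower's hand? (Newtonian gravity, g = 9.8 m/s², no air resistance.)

By conservation of energy (no air resistance), the ball returns to the throw height with the same speed as launch, but directed downward.
|v_ground| = v₀ = 22.37 mph
v_ground = 22.37 mph (downward)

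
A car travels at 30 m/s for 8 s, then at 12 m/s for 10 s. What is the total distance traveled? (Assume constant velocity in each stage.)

d₁ = v₁t₁ = 30 × 8 = 240 m
d₂ = v₂t₂ = 12 × 10 = 120 m
d_total = 240 + 120 = 360 m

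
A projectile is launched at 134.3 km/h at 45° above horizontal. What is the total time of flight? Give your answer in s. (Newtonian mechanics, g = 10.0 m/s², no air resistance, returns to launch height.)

v₀ = 134.3 km/h × 0.2777777777777778 = 37.3056 m/s
T = 2 × v₀ × sin(θ) / g = 2 × 37.3056 × sin(45°) / 10.0 = 2 × 37.3056 × 0.707107 / 10.0 = 5.276 s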